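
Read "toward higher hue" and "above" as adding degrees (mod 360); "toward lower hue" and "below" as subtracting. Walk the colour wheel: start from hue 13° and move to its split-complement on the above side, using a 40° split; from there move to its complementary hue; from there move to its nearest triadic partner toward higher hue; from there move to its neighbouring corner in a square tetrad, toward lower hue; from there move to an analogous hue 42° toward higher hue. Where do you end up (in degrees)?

13 + 220 = 233°   (split-comp 40° ↑)
233 + 180 = 413 → 413 − 360 = 53°   (complement)
53 + 120 = 173°   (triadic ↑)
173 − 90 = 83°   (square ↓)
83 + 42 = 125°   (analog 42° ↑)

125°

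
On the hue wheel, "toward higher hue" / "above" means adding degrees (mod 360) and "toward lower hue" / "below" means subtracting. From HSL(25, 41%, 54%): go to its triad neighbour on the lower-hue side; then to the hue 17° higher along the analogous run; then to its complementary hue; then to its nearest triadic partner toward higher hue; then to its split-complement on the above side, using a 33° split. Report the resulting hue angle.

triadic ↓ −120°: 25 − 120 = -95 → -95 + 360 = 265°
analog 17° ↑ +17°: 265 + 17 = 282°
complement +180°: 282 + 180 = 462 → 462 − 360 = 102°
triadic ↑ +120°: 102 + 120 = 222°
split-comp 33° ↑ +213°: 222 + 213 = 435 → 435 − 360 = 75°

75°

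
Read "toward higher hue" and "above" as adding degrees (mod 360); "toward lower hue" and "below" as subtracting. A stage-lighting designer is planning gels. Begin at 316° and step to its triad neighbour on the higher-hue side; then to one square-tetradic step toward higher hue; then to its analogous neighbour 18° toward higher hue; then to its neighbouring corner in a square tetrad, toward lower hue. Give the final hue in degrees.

+120° (triadic ↑): 316 + 120 = 436 → 436 − 360 = 76°
+90° (square ↑): 76 + 90 = 166°
+18° (analog 18° ↑): 166 + 18 = 184°
−90° (square ↓): 184 − 90 = 94°

94°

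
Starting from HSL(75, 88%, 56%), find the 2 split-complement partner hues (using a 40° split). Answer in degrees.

215° and 295°

Split-complementary hues sit 40° either side of the complement.
Complement of 75°: 75 + 180 = 255°
255 − 40 = 215°
255 + 40 = 295°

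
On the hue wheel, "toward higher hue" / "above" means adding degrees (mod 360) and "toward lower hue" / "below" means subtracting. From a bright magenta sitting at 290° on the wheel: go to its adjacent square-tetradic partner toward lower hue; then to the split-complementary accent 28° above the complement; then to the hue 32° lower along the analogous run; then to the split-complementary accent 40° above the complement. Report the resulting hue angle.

square ↓ −90°: 290 − 90 = 200°
split-comp 28° ↑ +208°: 200 + 208 = 408 → 408 − 360 = 48°
analog 32° ↓ −32°: 48 − 32 = 16°
split-comp 40° ↑ +220°: 16 + 220 = 236°

236°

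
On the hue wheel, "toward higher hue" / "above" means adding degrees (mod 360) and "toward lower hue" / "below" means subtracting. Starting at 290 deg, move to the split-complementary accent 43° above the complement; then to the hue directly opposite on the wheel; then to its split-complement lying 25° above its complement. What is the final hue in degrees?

178°

290 + 223 = 513 → 513 − 360 = 153°   (split-comp 43° ↑)
153 + 180 = 333°   (complement)
333 + 205 = 538 → 538 − 360 = 178°   (split-comp 25° ↑)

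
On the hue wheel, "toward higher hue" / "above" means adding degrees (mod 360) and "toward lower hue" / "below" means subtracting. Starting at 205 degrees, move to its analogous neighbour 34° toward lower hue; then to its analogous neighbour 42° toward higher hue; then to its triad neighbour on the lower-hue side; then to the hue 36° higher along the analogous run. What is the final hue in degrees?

−34° (analog 34° ↓): 205 − 34 = 171°
+42° (analog 42° ↑): 171 + 42 = 213°
−120° (triadic ↓): 213 − 120 = 93°
+36° (analog 36° ↑): 93 + 36 = 129°

129°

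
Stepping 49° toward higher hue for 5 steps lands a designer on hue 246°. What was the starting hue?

1°

5 steps of 49° (toward higher hue) give a net shift of +245°.
Start = end − shift: 246 − 245 = 1°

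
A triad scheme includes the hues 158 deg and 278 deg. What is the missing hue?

38°

A triad places three hues 120° apart.
The full set through 158° is {38°, 158°, 278°}.
Given {158°, 278°}, the missing hue is 38°.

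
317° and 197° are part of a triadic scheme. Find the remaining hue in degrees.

A triad places three hues 120° apart.
The full set through 197° is {77°, 197°, 317°}.
Given {197°, 317°}, the missing hue is 77°.

77°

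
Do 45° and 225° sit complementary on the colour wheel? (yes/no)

Angular distance: |45 − 225| = 180 = 180°.
Complementary requires 180°.

yes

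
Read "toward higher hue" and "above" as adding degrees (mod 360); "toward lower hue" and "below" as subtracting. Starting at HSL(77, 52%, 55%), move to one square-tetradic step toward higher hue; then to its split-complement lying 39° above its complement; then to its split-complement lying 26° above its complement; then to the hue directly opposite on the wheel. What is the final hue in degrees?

square ↑ +90°: 77 + 90 = 167°
split-comp 39° ↑ +219°: 167 + 219 = 386 → 386 − 360 = 26°
split-comp 26° ↑ +206°: 26 + 206 = 232°
complement +180°: 232 + 180 = 412 → 412 − 360 = 52°

52°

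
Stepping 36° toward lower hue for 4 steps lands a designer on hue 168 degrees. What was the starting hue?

312°

4 steps of 36° (toward lower hue) give a net shift of −144°.
Start = end − shift: 168 + 144 = 312°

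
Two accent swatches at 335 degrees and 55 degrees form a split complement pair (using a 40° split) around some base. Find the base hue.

195°

The accents sit 40° either side of the complement, so the complement is their short-arc midpoint on the wheel.
Short-arc midpoint of 335° and 55°: 15°.
Base is 180° from the complement: 15 − 180 = -165 → -165 + 360 = 195°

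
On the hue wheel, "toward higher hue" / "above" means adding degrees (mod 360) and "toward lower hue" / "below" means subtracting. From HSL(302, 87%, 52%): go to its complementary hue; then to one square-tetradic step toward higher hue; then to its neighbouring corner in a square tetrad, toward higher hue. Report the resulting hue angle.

302°

+180° (complement): 302 + 180 = 482 → 482 − 360 = 122°
+90° (square ↑): 122 + 90 = 212°
+90° (square ↑): 212 + 90 = 302°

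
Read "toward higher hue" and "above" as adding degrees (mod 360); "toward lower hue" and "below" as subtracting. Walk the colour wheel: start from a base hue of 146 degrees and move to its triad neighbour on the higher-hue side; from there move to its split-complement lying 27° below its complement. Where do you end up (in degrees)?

59°

triadic ↑ +120°: 146 + 120 = 266°
split-comp 27° ↓ +153°: 266 + 153 = 419 → 419 − 360 = 59°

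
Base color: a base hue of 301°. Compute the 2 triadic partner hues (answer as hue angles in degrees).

A triad places three hues 120° apart.
301 + 120 = 421 → 421 − 360 = 61°
301 + 240 = 541 → 541 − 360 = 181°

61° and 181°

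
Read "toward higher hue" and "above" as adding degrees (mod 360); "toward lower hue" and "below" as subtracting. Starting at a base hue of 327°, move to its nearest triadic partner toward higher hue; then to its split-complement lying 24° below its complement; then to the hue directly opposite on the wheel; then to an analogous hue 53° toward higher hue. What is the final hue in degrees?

116°

triadic ↑ +120°: 327 + 120 = 447 → 447 − 360 = 87°
split-comp 24° ↓ +156°: 87 + 156 = 243°
complement +180°: 243 + 180 = 423 → 423 − 360 = 63°
analog 53° ↑ +53°: 63 + 53 = 116°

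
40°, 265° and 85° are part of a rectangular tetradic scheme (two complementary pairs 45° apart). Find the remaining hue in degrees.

A rectangular tetradic uses two complementary pairs 45° apart: offsets 0°, 45°, 180°, 225°.
Among {40°, 85°, 265°}, 85° and 265° are a 180° pair.
The remaining hue 40° needs its own complement: 40 + 180 = 220°

220°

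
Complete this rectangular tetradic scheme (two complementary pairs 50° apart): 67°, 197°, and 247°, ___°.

17°

A rectangular tetradic uses two complementary pairs 50° apart: offsets 0°, 50°, 180°, 230°.
Among {67°, 197°, 247°}, 247° and 67° are a 180° pair.
The remaining hue 197° needs its own complement: 197 + 180 = 377 → 377 − 360 = 17°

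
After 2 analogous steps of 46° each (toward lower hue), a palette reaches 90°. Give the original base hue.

182°

2 steps of 46° (toward lower hue) give a net shift of −92°.
Start = end − shift: 90 + 92 = 182°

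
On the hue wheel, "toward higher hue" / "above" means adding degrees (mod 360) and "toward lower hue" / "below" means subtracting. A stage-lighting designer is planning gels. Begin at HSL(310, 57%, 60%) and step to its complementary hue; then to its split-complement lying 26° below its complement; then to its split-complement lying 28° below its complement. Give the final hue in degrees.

76°

310 + 180 = 490 → 490 − 360 = 130°   (complement)
130 + 154 = 284°   (split-comp 26° ↓)
284 + 152 = 436 → 436 − 360 = 76°   (split-comp 28° ↓)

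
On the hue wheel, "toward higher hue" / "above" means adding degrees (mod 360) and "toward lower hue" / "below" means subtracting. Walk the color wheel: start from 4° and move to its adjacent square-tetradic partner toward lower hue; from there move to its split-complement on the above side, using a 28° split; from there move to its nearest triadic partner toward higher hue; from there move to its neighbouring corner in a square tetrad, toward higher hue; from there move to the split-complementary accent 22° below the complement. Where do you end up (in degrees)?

square ↓ −90°: 4 − 90 = -86 → -86 + 360 = 274°
split-comp 28° ↑ +208°: 274 + 208 = 482 → 482 − 360 = 122°
triadic ↑ +120°: 122 + 120 = 242°
square ↑ +90°: 242 + 90 = 332°
split-comp 22° ↓ +158°: 332 + 158 = 490 → 490 − 360 = 130°

130°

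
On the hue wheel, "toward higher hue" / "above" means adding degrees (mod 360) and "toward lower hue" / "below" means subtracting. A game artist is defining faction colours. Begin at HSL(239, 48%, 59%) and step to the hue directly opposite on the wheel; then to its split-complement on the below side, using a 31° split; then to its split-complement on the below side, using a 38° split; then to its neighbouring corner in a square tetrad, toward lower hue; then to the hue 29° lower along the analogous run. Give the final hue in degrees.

231°

+180° (complement): 239 + 180 = 419 → 419 − 360 = 59°
+149° (split-comp 31° ↓): 59 + 149 = 208°
+142° (split-comp 38° ↓): 208 + 142 = 350°
−90° (square ↓): 350 − 90 = 260°
−29° (analog 29° ↓): 260 − 29 = 231°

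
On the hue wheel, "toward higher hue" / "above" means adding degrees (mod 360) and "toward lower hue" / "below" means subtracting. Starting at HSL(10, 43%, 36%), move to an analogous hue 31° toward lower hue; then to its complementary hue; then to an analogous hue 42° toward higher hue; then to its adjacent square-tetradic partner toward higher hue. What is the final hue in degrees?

291°

−31° (analog 31° ↓): 10 − 31 = -21 → -21 + 360 = 339°
+180° (complement): 339 + 180 = 519 → 519 − 360 = 159°
+42° (analog 42° ↑): 159 + 42 = 201°
+90° (square ↑): 201 + 90 = 291°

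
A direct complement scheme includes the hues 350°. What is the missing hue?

170°

The complement sits 180° across the wheel.
The full set through 350° is {170°, 350°}.
Given {350°}, the missing hue is 170°.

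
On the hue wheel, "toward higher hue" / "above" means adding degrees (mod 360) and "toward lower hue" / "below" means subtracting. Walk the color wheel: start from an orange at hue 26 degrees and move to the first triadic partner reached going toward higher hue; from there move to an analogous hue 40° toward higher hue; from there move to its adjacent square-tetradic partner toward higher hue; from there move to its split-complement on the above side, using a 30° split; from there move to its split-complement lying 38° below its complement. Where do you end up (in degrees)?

268°

+120° (triadic ↑): 26 + 120 = 146°
+40° (analog 40° ↑): 146 + 40 = 186°
+90° (square ↑): 186 + 90 = 276°
+210° (split-comp 30° ↑): 276 + 210 = 486 → 486 − 360 = 126°
+142° (split-comp 38° ↓): 126 + 142 = 268°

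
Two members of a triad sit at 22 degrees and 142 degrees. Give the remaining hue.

262°

A triad spaces three hues 120° apart.
The full set is {22°, 142°, 262°}.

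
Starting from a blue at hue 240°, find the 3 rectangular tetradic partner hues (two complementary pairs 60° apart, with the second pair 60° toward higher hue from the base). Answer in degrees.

A rectangular tetradic uses two complementary pairs 60° apart: offsets 0°, 60°, 180°, 240°.
240 + 60 = 300°
240 + 180 = 420 → 420 − 360 = 60°
240 + 240 = 480 → 480 − 360 = 120°

300°, 60°, 120°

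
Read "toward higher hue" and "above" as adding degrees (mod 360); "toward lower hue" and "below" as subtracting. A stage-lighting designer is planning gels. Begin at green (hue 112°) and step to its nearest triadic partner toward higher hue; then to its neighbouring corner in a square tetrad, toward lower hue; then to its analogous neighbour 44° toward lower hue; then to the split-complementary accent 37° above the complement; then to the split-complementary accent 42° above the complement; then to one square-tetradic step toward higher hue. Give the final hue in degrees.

triadic ↑ +120°: 112 + 120 = 232°
square ↓ −90°: 232 − 90 = 142°
analog 44° ↓ −44°: 142 − 44 = 98°
split-comp 37° ↑ +217°: 98 + 217 = 315°
split-comp 42° ↑ +222°: 315 + 222 = 537 → 537 − 360 = 177°
square ↑ +90°: 177 + 90 = 267°

267°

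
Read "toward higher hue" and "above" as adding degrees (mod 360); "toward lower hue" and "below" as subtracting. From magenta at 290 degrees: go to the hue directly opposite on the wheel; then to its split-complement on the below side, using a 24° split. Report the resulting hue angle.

290 + 180 = 470 → 470 − 360 = 110°   (complement)
110 + 156 = 266°   (split-comp 24° ↓)

266°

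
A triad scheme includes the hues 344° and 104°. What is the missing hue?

A triad places three hues 120° apart.
The full set through 104° is {104°, 224°, 344°}.
Given {104°, 344°}, the missing hue is 224°.

224°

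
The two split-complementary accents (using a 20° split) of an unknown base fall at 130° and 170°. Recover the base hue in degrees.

The accents sit 20° either side of the complement, so the complement is their short-arc midpoint on the wheel.
Short-arc midpoint of 130° and 170°: 150°.
Base is 180° from the complement: 150 − 180 = -30 → -30 + 360 = 330°

330°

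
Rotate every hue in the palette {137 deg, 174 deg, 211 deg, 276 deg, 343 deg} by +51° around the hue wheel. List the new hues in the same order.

188°, 225°, 262°, 327°, 34°

137 + 51 = 188°
174 + 51 = 225°
211 + 51 = 262°
276 + 51 = 327°
343 + 51 = 394 → 394 − 360 = 34°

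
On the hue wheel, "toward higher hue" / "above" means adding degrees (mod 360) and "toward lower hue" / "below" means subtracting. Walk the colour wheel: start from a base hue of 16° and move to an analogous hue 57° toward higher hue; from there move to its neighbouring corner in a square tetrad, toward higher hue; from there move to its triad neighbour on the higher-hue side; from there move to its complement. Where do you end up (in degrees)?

103°

16 + 57 = 73°   (analog 57° ↑)
73 + 90 = 163°   (square ↑)
163 + 120 = 283°   (triadic ↑)
283 + 180 = 463 → 463 − 360 = 103°   (complement)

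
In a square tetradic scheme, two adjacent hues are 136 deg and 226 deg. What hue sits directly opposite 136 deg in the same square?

A square tetradic scheme places four hues 90° apart; opposite corners are 180° apart.
136 + 180 = 316°

316°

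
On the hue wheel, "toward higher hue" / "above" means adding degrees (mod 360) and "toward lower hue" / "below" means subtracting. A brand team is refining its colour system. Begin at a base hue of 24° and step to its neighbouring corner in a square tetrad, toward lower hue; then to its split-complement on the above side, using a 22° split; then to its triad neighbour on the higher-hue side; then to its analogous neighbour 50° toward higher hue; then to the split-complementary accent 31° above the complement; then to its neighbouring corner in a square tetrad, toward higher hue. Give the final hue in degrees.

247°

−90° (square ↓): 24 − 90 = -66 → -66 + 360 = 294°
+202° (split-comp 22° ↑): 294 + 202 = 496 → 496 − 360 = 136°
+120° (triadic ↑): 136 + 120 = 256°
+50° (analog 50° ↑): 256 + 50 = 306°
+211° (split-comp 31° ↑): 306 + 211 = 517 → 517 − 360 = 157°
+90° (square ↑): 157 + 90 = 247°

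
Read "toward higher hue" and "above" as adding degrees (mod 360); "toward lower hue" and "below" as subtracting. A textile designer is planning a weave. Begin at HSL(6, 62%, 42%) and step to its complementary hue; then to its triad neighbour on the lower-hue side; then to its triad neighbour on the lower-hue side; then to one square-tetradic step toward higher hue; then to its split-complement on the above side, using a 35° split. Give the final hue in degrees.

complement +180°: 6 + 180 = 186°
triadic ↓ −120°: 186 − 120 = 66°
triadic ↓ −120°: 66 − 120 = -54 → -54 + 360 = 306°
square ↑ +90°: 306 + 90 = 396 → 396 − 360 = 36°
split-comp 35° ↑ +215°: 36 + 215 = 251°

251°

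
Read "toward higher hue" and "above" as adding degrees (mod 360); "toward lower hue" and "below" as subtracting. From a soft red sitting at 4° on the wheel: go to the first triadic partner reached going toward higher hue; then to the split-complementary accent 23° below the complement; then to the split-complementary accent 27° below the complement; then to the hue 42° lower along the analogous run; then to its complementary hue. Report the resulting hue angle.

212°

triadic ↑ +120°: 4 + 120 = 124°
split-comp 23° ↓ +157°: 124 + 157 = 281°
split-comp 27° ↓ +153°: 281 + 153 = 434 → 434 − 360 = 74°
analog 42° ↓ −42°: 74 − 42 = 32°
complement +180°: 32 + 180 = 212°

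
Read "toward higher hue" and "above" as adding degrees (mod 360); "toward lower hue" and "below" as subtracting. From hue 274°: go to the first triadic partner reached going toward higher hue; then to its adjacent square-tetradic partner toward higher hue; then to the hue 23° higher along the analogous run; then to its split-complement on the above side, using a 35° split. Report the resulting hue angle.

2°

274 + 120 = 394 → 394 − 360 = 34°   (triadic ↑)
34 + 90 = 124°   (square ↑)
124 + 23 = 147°   (analog 23° ↑)
147 + 215 = 362 → 362 − 360 = 2°   (split-comp 35° ↑)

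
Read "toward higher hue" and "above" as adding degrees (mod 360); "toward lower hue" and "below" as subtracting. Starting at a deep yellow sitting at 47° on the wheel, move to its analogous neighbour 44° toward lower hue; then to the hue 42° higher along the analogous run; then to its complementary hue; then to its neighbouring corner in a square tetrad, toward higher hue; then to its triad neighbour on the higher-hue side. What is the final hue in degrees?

75°

analog 44° ↓ −44°: 47 − 44 = 3°
analog 42° ↑ +42°: 3 + 42 = 45°
complement +180°: 45 + 180 = 225°
square ↑ +90°: 225 + 90 = 315°
triadic ↑ +120°: 315 + 120 = 435 → 435 − 360 = 75°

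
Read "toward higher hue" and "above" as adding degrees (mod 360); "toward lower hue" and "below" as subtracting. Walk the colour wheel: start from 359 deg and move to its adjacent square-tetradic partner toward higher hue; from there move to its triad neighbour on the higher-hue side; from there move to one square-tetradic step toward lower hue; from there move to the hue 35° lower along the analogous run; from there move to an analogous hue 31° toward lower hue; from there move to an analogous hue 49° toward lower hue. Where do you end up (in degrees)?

4°

359 + 90 = 449 → 449 − 360 = 89°   (square ↑)
89 + 120 = 209°   (triadic ↑)
209 − 90 = 119°   (square ↓)
119 − 35 = 84°   (analog 35° ↓)
84 − 31 = 53°   (analog 31° ↓)
53 − 49 = 4°   (analog 49° ↓)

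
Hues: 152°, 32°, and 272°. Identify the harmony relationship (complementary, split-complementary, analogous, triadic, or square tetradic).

Sort the hues: 32°, 152°, 272°.
Successive gaps around the wheel: 120°, 120°, 120°.
Three hues equally spaced 120° apart form a triad.

triadic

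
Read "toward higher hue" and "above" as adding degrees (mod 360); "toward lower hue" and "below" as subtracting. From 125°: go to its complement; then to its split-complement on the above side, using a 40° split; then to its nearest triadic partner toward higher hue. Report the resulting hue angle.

+180° (complement): 125 + 180 = 305°
+220° (split-comp 40° ↑): 305 + 220 = 525 → 525 − 360 = 165°
+120° (triadic ↑): 165 + 120 = 285°

285°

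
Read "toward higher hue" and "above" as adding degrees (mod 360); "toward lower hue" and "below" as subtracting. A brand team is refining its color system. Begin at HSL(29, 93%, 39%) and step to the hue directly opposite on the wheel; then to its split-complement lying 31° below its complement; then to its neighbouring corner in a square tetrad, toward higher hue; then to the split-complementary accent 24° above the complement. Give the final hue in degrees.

29 + 180 = 209°   (complement)
209 + 149 = 358°   (split-comp 31° ↓)
358 + 90 = 448 → 448 − 360 = 88°   (square ↑)
88 + 204 = 292°   (split-comp 24° ↑)

292°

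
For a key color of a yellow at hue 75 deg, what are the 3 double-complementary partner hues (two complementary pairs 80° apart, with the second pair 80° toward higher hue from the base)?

A rectangular tetradic uses two complementary pairs 80° apart: offsets 0°, 80°, 180°, 260°.
75 + 80 = 155°
75 + 180 = 255°
75 + 260 = 335°

155°, 255°, 335°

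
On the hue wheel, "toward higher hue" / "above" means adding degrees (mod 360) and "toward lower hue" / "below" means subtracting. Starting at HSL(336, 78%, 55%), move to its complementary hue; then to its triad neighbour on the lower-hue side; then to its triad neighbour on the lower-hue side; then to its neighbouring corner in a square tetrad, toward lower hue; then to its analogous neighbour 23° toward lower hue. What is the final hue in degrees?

163°

+180° (complement): 336 + 180 = 516 → 516 − 360 = 156°
−120° (triadic ↓): 156 − 120 = 36°
−120° (triadic ↓): 36 − 120 = -84 → -84 + 360 = 276°
−90° (square ↓): 276 − 90 = 186°
−23° (analog 23° ↓): 186 − 23 = 163°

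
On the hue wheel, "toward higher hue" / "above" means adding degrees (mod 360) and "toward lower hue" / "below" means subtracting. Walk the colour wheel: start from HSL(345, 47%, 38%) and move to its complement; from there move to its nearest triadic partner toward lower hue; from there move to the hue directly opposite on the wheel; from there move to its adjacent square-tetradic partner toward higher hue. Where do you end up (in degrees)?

complement +180°: 345 + 180 = 525 → 525 − 360 = 165°
triadic ↓ −120°: 165 − 120 = 45°
complement +180°: 45 + 180 = 225°
square ↑ +90°: 225 + 90 = 315°

315°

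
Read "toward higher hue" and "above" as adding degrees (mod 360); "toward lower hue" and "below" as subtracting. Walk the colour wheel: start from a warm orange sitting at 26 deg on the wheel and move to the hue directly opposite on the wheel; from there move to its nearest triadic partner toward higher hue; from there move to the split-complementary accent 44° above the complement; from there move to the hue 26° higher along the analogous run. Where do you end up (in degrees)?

216°

26 + 180 = 206°   (complement)
206 + 120 = 326°   (triadic ↑)
326 + 224 = 550 → 550 − 360 = 190°   (split-comp 44° ↑)
190 + 26 = 216°   (analog 26° ↑)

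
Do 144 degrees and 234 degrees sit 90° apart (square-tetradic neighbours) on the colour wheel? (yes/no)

yes

Angular distance: |144 − 234| = 90 = 90°.
90° apart (square-tetradic neighbours) requires 90°.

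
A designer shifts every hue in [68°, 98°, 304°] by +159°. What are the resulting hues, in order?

68 + 159 = 227°
98 + 159 = 257°
304 + 159 = 463 → 463 − 360 = 103°

227°, 257°, 103°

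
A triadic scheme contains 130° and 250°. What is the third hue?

A triad spaces three hues 120° apart.
The full set is {10°, 130°, 250°}.

10°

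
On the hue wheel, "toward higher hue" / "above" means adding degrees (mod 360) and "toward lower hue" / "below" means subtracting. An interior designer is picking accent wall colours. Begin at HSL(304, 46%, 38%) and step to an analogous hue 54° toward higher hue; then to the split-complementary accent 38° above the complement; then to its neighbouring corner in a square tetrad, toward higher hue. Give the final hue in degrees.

analog 54° ↑ +54°: 304 + 54 = 358°
split-comp 38° ↑ +218°: 358 + 218 = 576 → 576 − 360 = 216°
square ↑ +90°: 216 + 90 = 306°

306°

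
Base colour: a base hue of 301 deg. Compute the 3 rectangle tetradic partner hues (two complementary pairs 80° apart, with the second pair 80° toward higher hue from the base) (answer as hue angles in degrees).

21°, 121° and 201°

301 + 80 = 381 → 381 − 360 = 21°
301 + 180 = 481 → 481 − 360 = 121°
301 + 260 = 561 → 561 − 360 = 201°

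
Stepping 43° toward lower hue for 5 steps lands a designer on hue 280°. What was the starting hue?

5 steps of 43° (toward lower hue) give a net shift of −215°.
Start = end − shift: 280 + 215 = 495 → 495 − 360 = 135°

135°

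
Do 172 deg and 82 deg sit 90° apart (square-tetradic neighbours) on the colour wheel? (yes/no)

yes

Angular distance: |172 − 82| = 90 = 90°.
90° apart (square-tetradic neighbours) requires 90°.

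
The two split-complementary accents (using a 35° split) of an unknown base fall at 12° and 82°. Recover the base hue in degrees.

The accents sit 35° either side of the complement, so the complement is their short-arc midpoint on the wheel.
Short-arc midpoint of 12° and 82°: 47°.
Base is 180° from the complement: 47 − 180 = -133 → -133 + 360 = 227°

227°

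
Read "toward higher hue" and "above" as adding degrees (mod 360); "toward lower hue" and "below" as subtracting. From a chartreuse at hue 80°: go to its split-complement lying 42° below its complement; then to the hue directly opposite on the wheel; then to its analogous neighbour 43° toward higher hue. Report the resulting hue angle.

split-comp 42° ↓ +138°: 80 + 138 = 218°
complement +180°: 218 + 180 = 398 → 398 − 360 = 38°
analog 43° ↑ +43°: 38 + 43 = 81°

81°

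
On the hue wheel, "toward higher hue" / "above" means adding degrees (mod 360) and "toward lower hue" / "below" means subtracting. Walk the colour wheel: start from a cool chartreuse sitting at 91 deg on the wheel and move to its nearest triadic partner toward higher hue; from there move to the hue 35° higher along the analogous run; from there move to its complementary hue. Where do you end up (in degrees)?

+120° (triadic ↑): 91 + 120 = 211°
+35° (analog 35° ↑): 211 + 35 = 246°
+180° (complement): 246 + 180 = 426 → 426 − 360 = 66°

66°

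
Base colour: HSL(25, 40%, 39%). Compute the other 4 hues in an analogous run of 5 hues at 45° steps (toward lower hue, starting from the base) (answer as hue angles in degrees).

25 − 45 = -20 → -20 + 360 = 340°
25 − 90 = -65 → -65 + 360 = 295°
25 − 135 = -110 → -110 + 360 = 250°
25 − 180 = -155 → -155 + 360 = 205°

340°, 295°, 250° and 205°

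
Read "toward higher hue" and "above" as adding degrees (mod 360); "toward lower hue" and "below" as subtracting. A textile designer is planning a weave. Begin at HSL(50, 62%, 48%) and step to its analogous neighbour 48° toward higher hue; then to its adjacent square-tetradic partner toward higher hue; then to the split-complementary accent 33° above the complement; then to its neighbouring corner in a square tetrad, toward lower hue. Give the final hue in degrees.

50 + 48 = 98°   (analog 48° ↑)
98 + 90 = 188°   (square ↑)
188 + 213 = 401 → 401 − 360 = 41°   (split-comp 33° ↑)
41 − 90 = -49 → -49 + 360 = 311°   (square ↓)

311°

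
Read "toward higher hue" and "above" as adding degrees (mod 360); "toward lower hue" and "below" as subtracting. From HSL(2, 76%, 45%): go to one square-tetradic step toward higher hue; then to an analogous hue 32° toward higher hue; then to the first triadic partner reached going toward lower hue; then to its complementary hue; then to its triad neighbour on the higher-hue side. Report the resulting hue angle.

+90° (square ↑): 2 + 90 = 92°
+32° (analog 32° ↑): 92 + 32 = 124°
−120° (triadic ↓): 124 − 120 = 4°
+180° (complement): 4 + 180 = 184°
+120° (triadic ↑): 184 + 120 = 304°

304°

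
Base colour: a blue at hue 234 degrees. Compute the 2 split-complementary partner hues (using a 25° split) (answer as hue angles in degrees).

29° and 79°

Split-complementary hues sit 25° either side of the complement.
Complement of 234 degrees: 234 + 180 = 414 → 414 − 360 = 54°
54 − 25 = 29°
54 + 25 = 79°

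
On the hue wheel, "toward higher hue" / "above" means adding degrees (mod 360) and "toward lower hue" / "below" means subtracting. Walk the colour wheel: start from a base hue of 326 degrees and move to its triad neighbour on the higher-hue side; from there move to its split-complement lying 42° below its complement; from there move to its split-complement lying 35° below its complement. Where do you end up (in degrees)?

9°

triadic ↑ +120°: 326 + 120 = 446 → 446 − 360 = 86°
split-comp 42° ↓ +138°: 86 + 138 = 224°
split-comp 35° ↓ +145°: 224 + 145 = 369 → 369 − 360 = 9°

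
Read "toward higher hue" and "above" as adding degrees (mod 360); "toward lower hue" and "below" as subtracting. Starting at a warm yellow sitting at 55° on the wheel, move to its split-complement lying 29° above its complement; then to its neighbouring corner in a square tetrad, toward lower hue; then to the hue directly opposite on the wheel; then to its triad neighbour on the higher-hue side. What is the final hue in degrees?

114°

55 + 209 = 264°   (split-comp 29° ↑)
264 − 90 = 174°   (square ↓)
174 + 180 = 354°   (complement)
354 + 120 = 474 → 474 − 360 = 114°   (triadic ↑)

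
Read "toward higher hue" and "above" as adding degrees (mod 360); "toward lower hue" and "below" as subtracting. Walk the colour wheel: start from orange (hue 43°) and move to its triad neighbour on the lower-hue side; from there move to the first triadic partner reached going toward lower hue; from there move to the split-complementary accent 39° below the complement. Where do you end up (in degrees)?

304°

43 − 120 = -77 → -77 + 360 = 283°   (triadic ↓)
283 − 120 = 163°   (triadic ↓)
163 + 141 = 304°   (split-comp 39° ↓)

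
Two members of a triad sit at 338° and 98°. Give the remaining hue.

A triad spaces three hues 120° apart.
The full set is {98°, 218°, 338°}.

218°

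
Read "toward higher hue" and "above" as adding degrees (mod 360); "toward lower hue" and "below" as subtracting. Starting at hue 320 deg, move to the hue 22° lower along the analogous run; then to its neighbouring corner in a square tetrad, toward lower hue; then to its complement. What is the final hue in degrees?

28°

−22° (analog 22° ↓): 320 − 22 = 298°
−90° (square ↓): 298 − 90 = 208°
+180° (complement): 208 + 180 = 388 → 388 − 360 = 28°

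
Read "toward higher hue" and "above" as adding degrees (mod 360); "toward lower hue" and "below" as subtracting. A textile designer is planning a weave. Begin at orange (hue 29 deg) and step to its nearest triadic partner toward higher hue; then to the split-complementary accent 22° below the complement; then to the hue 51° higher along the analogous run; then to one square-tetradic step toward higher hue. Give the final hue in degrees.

88°

29 + 120 = 149°   (triadic ↑)
149 + 158 = 307°   (split-comp 22° ↓)
307 + 51 = 358°   (analog 51° ↑)
358 + 90 = 448 → 448 − 360 = 88°   (square ↑)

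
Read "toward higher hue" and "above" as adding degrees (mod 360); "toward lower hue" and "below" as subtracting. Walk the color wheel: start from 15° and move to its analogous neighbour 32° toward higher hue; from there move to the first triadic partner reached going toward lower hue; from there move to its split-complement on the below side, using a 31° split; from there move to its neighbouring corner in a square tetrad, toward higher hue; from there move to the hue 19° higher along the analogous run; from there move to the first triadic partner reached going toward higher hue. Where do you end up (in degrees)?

305°

15 + 32 = 47°   (analog 32° ↑)
47 − 120 = -73 → -73 + 360 = 287°   (triadic ↓)
287 + 149 = 436 → 436 − 360 = 76°   (split-comp 31° ↓)
76 + 90 = 166°   (square ↑)
166 + 19 = 185°   (analog 19° ↑)
185 + 120 = 305°   (triadic ↑)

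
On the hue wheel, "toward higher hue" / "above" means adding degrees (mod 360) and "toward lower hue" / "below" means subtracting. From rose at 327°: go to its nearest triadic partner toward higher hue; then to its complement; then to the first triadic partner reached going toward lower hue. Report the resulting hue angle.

+120° (triadic ↑): 327 + 120 = 447 → 447 − 360 = 87°
+180° (complement): 87 + 180 = 267°
−120° (triadic ↓): 267 − 120 = 147°

147°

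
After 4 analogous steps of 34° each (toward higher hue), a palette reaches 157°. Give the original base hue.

21°

4 steps of 34° (toward higher hue) give a net shift of +136°.
Start = end − shift: 157 − 136 = 21°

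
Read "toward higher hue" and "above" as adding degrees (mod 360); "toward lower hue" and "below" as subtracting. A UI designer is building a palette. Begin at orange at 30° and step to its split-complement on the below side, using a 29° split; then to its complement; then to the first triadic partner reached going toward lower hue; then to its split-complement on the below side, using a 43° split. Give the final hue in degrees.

18°

30 + 151 = 181°   (split-comp 29° ↓)
181 + 180 = 361 → 361 − 360 = 1°   (complement)
1 − 120 = -119 → -119 + 360 = 241°   (triadic ↓)
241 + 137 = 378 → 378 − 360 = 18°   (split-comp 43° ↓)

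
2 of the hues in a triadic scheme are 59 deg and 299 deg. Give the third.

A triad places three hues 120° apart.
The full set through 59° is {59°, 179°, 299°}.
Given {59°, 299°}, the missing hue is 179°.

179°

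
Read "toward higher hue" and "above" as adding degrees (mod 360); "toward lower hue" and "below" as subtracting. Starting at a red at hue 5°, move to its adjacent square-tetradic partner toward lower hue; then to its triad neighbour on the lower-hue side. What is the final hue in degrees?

5 − 90 = -85 → -85 + 360 = 275°   (square ↓)
275 − 120 = 155°   (triadic ↓)

155°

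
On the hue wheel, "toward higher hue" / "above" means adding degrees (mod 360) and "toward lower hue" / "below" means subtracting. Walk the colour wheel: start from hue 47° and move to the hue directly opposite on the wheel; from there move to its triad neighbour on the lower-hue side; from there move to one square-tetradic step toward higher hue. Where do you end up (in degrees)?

197°

complement +180°: 47 + 180 = 227°
triadic ↓ −120°: 227 − 120 = 107°
square ↑ +90°: 107 + 90 = 197°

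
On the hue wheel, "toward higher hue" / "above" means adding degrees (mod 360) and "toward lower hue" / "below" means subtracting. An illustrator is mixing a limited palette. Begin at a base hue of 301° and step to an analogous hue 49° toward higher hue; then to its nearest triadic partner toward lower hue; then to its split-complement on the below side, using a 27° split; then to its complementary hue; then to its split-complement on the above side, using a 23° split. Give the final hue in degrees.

+49° (analog 49° ↑): 301 + 49 = 350°
−120° (triadic ↓): 350 − 120 = 230°
+153° (split-comp 27° ↓): 230 + 153 = 383 → 383 − 360 = 23°
+180° (complement): 23 + 180 = 203°
+203° (split-comp 23° ↑): 203 + 203 = 406 → 406 − 360 = 46°

46°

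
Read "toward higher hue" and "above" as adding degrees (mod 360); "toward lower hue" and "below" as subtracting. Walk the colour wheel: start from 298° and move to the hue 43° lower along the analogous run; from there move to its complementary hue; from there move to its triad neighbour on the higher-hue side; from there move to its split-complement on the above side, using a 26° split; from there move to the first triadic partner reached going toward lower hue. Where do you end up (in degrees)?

analog 43° ↓ −43°: 298 − 43 = 255°
complement +180°: 255 + 180 = 435 → 435 − 360 = 75°
triadic ↑ +120°: 75 + 120 = 195°
split-comp 26° ↑ +206°: 195 + 206 = 401 → 401 − 360 = 41°
triadic ↓ −120°: 41 − 120 = -79 → -79 + 360 = 281°

281°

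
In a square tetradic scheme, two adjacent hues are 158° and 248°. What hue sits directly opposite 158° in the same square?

A square tetradic scheme places four hues 90° apart; opposite corners are 180° apart.
158 + 180 = 338°

338°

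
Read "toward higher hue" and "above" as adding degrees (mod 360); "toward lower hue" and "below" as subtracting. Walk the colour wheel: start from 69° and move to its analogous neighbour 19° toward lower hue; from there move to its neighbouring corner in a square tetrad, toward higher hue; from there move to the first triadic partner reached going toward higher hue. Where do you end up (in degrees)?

analog 19° ↓ −19°: 69 − 19 = 50°
square ↑ +90°: 50 + 90 = 140°
triadic ↑ +120°: 140 + 120 = 260°

260°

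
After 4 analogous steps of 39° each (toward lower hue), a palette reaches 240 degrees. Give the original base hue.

4 steps of 39° (toward lower hue) give a net shift of −156°.
Start = end − shift: 240 + 156 = 396 → 396 − 360 = 36°

36°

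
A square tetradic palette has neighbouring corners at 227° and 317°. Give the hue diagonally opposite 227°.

A square tetradic scheme places four hues 90° apart; opposite corners are 180° apart.
227 + 180 = 407 → 407 − 360 = 47°

47°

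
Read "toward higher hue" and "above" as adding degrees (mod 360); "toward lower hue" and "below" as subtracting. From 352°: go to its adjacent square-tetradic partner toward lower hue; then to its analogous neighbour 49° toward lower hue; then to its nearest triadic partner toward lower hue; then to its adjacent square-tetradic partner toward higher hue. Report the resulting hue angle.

352 − 90 = 262°   (square ↓)
262 − 49 = 213°   (analog 49° ↓)
213 − 120 = 93°   (triadic ↓)
93 + 90 = 183°   (square ↑)

183°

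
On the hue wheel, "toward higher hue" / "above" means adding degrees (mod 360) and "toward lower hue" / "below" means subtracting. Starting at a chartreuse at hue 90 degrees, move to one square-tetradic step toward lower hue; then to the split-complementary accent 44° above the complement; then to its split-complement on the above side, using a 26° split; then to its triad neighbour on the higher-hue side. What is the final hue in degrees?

190°

square ↓ −90°: 90 − 90 = 0°
split-comp 44° ↑ +224°: 0 + 224 = 224°
split-comp 26° ↑ +206°: 224 + 206 = 430 → 430 − 360 = 70°
triadic ↑ +120°: 70 + 120 = 190°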